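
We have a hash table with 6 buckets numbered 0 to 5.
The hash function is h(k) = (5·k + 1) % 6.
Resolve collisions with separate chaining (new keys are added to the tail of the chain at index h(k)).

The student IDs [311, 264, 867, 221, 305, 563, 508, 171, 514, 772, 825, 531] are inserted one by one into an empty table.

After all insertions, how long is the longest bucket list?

4

Insert 311: h=2, bucket 2 empty → new chain.
Insert 264: h=1, bucket 1 empty → new chain.
Insert 867: h=4, bucket 4 empty → new chain.
Insert 221: h=2, bucket 2 nonempty → append to chain.
Insert 305: h=2, bucket 2 nonempty → append to chain.
Insert 563: h=2, bucket 2 nonempty → append to chain.
Insert 508: h=3, bucket 3 empty → new chain.
Insert 171: h=4, bucket 4 nonempty → append to chain.
Insert 514: h=3, bucket 3 nonempty → append to chain.
Insert 772: h=3, bucket 3 nonempty → append to chain.
Insert 825: h=4, bucket 4 nonempty → append to chain.
Insert 531: h=4, bucket 4 nonempty → append to chain.
Final buckets:
0: _
1: 264
2: 311 -> 221 -> 305 -> 563
3: 508 -> 514 -> 772
4: 867 -> 171 -> 825 -> 531
5: _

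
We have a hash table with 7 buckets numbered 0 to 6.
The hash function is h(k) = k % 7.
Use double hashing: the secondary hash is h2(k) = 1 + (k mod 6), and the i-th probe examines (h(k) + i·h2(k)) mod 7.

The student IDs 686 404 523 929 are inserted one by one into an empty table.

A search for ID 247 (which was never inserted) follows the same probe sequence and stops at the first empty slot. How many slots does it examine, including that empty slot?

Insert 686: h=0, slot 0 empty → index 0.
Insert 404: h=5, slot 5 empty → index 5.
Insert 523: h=5, h2=2, slots 5,0 occupied → index 2.
Insert 929: h=5, h2=6, slot 5 occupied → index 4.
Table: [686, _, 523, _, 929, 404, _]
Lookup 247: h=2, h2=2, probe 2,4,6 → slot 6 empty, not found.

3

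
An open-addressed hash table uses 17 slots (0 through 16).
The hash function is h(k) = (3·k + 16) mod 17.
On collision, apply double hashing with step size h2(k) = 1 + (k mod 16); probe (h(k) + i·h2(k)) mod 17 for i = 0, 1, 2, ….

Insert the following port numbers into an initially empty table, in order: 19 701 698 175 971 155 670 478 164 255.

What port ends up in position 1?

Insert 19: h=5, slot 5 empty → index 5.
Insert 701: h=11, slot 11 empty → index 11.
Insert 698: h=2, slot 2 empty → index 2.
Insert 175: h=14, slot 14 empty → index 14.
Insert 971: h=5, h2=12, slot 5 occupied → index 0.
Insert 155: h=5, h2=12, slots 5,0 occupied → index 12.
Insert 670: h=3, slot 3 empty → index 3.
Insert 478: h=5, h2=15, slots 5,3 occupied → index 1.
Insert 164: h=15, slot 15 empty → index 15.
Insert 255: h=16, slot 16 empty → index 16.
Table: [971, 478, 698, 670, —, 19, —, —, —, —, —, 701, 155, —, 175, 164, 255]

478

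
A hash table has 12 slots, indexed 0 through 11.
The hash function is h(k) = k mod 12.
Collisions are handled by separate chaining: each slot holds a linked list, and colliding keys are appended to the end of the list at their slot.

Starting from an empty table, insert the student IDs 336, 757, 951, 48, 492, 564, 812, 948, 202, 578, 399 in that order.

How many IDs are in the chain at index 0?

336 -> bucket 0
757 -> bucket 1
951 -> bucket 3
48 -> bucket 0 (collision)
492 -> bucket 0 (collision)
564 -> bucket 0 (collision)
812 -> bucket 8
948 -> bucket 0 (collision)
202 -> bucket 10
578 -> bucket 2
399 -> bucket 3 (collision)
Final buckets:
0: 336 -> 48 -> 492 -> 564 -> 948
1: 757
2: 578
3: 951 -> 399
4: -
5: -
6: -
7: -
8: 812
9: -
10: 202
11: -

5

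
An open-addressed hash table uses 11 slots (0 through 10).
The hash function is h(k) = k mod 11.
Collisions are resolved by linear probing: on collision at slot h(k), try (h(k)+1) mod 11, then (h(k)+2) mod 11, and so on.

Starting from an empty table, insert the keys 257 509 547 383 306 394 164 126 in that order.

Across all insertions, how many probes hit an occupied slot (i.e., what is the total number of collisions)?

Insert 257: h=4, slot 4 empty -> index 4.
Insert 509: h=3, slot 3 empty -> index 3.
Insert 547: h=8, slot 8 empty -> index 8.
Insert 383: h=9, slot 9 empty -> index 9.
Insert 306: h=9, slot 9 occupied -> index 10.
Insert 394: h=9, slots 9,10 occupied -> index 0.
Insert 164: h=10, slots 10,0 occupied -> index 1.
Insert 126: h=5, slot 5 empty -> index 5.
Table: [394, 164, ∅, 509, 257, 126, ∅, ∅, 547, 383, 306]

5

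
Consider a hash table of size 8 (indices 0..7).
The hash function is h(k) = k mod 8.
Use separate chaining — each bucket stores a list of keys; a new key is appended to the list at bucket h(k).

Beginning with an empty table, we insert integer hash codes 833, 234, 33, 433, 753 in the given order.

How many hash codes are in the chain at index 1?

833 → bucket 1
234 → bucket 2
33 → bucket 1 (collision)
433 → bucket 1 (collision)
753 → bucket 1 (collision)
Final buckets:
0: —
1: 833 -> 33 -> 433 -> 753
2: 234
3: —
4: —
5: —
6: —
7: —

4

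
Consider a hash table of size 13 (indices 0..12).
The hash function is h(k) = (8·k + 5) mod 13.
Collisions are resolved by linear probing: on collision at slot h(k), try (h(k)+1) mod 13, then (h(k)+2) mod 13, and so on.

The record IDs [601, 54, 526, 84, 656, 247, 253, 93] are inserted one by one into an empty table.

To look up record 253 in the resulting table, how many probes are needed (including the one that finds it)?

6

Insert 601: h=3, slot 3 empty -> index 3.
Insert 54: h=8, slot 8 empty -> index 8.
Insert 526: h=1, slot 1 empty -> index 1.
Insert 84: h=1, slot 1 occupied -> index 2.
Insert 656: h=1, slots 1,2,3 occupied -> index 4.
Insert 247: h=5, slot 5 empty -> index 5.
Insert 253: h=1, slots 1,2,3,4,5 occupied -> index 6.
Insert 93: h=8, slot 8 occupied -> index 9.
Table: [_, 526, 84, 601, 656, 247, 253, _, 54, 93, _, _, _]
Lookup 253: h=1, probe 1,2,3,4,5,6 → found at 6.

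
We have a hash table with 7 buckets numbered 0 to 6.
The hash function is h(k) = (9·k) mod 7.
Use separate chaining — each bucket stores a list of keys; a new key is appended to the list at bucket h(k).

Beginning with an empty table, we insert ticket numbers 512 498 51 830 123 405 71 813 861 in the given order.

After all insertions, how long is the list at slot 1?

2

Insert 512: h=2, bucket 2 empty -> new chain.
Insert 498: h=2, bucket 2 nonempty -> append to chain.
Insert 51: h=4, bucket 4 empty -> new chain.
Insert 830: h=1, bucket 1 empty -> new chain.
Insert 123: h=1, bucket 1 nonempty -> append to chain.
Insert 405: h=5, bucket 5 empty -> new chain.
Insert 71: h=2, bucket 2 nonempty -> append to chain.
Insert 813: h=2, bucket 2 nonempty -> append to chain.
Insert 861: h=0, bucket 0 empty -> new chain.
Final buckets:
0: 861
1: 830 -> 123
2: 512 -> 498 -> 71 -> 813
3: .
4: 51
5: 405
6: .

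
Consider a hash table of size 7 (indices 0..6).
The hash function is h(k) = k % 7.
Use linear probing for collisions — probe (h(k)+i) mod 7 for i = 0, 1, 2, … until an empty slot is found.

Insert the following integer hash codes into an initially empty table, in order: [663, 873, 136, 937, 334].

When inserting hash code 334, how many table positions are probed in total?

4

663 hashes to 5; slot 5 is free → place at 5.
873 hashes to 5; 5 taken → place at 6.
136 hashes to 3; slot 3 is free → place at 3.
937 hashes to 6; 6 taken → place at 0.
334 hashes to 5; 5,6,0 taken → place at 1.
Table: [937, 334, -, 136, -, 663, 873]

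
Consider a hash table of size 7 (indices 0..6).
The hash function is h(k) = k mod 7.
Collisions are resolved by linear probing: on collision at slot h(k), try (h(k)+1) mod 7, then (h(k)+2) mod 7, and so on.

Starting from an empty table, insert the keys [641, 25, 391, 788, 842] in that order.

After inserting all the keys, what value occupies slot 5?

641: h=4 -> slot 4
25: h=4, probe 4,5 -> slot 5
391: h=6 -> slot 6
788: h=4, probe 4,5,6,0 -> slot 0
842: h=2 -> slot 2
Table: [788, —, 842, —, 641, 25, 391]

25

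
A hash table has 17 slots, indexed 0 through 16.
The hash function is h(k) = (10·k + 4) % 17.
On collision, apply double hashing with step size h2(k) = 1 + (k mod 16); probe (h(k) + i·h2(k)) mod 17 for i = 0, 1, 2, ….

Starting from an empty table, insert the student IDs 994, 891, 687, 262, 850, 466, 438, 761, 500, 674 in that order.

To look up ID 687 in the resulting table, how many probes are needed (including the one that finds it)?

994: h=16 -> slot 16
891: h=6 -> slot 6
687: h=6, h2=16, probe 6,5 -> slot 5
262: h=6, h2=7, probe 6,13 -> slot 13
850: h=4 -> slot 4
466: h=6, h2=3, probe 6,9 -> slot 9
438: h=15 -> slot 15
761: h=15, h2=10, probe 15,8 -> slot 8
500: h=6, h2=5, probe 6,11 -> slot 11
674: h=12 -> slot 12
Table: [., ., ., ., 850, 687, 891, ., 761, 466, ., 500, 674, 262, ., 438, 994]
Lookup 687: h=6, h2=16, probe 6,5 → found at 5.

2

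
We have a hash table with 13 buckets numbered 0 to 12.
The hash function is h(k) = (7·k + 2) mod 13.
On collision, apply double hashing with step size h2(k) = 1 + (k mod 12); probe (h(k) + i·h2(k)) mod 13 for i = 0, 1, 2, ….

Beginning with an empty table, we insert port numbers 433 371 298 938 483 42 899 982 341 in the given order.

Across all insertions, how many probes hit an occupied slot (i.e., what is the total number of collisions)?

7

Insert 433: h=4, slot 4 empty → index 4.
Insert 371: h=12, slot 12 empty → index 12.
Insert 298: h=8, slot 8 empty → index 8.
Insert 938: h=3, slot 3 empty → index 3.
Insert 483: h=3, h2=4, slot 3 occupied → index 7.
Insert 42: h=10, slot 10 empty → index 10.
Insert 899: h=3, h2=12, slot 3 occupied → index 2.
Insert 982: h=12, h2=11, slots 12,10,8 occupied → index 6.
Insert 341: h=10, h2=6, slots 10,3 occupied → index 9.
Table: [∅, ∅, 899, 938, 433, ∅, 982, 483, 298, 341, 42, ∅, 371]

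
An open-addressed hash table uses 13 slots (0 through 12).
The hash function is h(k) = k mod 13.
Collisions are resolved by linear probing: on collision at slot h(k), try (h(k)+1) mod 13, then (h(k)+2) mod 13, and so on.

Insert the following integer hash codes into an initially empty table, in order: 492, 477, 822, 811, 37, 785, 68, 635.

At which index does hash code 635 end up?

492 hashes to 11; slot 11 is free -> place at 11.
477 hashes to 9; slot 9 is free -> place at 9.
822 hashes to 3; slot 3 is free -> place at 3.
811 hashes to 5; slot 5 is free -> place at 5.
37 hashes to 11; 11 taken -> place at 12.
785 hashes to 5; 5 taken -> place at 6.
68 hashes to 3; 3 taken -> place at 4.
635 hashes to 11; 11,12 taken -> place at 0.
Table: [635, -, -, 822, 68, 811, 785, -, -, 477, -, 492, 37]

0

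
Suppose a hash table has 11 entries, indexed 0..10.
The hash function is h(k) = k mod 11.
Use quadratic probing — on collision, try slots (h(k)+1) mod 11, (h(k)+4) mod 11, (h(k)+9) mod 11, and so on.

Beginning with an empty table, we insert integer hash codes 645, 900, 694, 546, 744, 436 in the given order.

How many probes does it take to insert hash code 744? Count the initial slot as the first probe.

3

645 hashes to 7; slot 7 is free -> place at 7.
900 hashes to 9; slot 9 is free -> place at 9.
694 hashes to 1; slot 1 is free -> place at 1.
546 hashes to 7; 7 taken -> place at 8.
744 hashes to 7; 7,8 taken -> place at 0.
436 hashes to 7; 7,8,0 taken -> place at 5.
Table: [744, 694, -, -, -, 436, -, 645, 546, 900, -]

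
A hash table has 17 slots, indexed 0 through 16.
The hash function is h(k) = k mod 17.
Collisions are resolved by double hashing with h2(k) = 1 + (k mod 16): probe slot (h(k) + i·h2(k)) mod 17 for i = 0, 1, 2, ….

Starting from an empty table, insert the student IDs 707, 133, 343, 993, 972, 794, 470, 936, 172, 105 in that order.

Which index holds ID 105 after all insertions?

13

707 hashes to 10; slot 10 is free -> place at 10.
133 hashes to 14; slot 14 is free -> place at 14.
343 hashes to 3; slot 3 is free -> place at 3.
993 hashes to 7; slot 7 is free -> place at 7.
972 hashes to 3, h2=13; 3 taken -> place at 16.
794 hashes to 12; slot 12 is free -> place at 12.
470 hashes to 11; slot 11 is free -> place at 11.
936 hashes to 1; slot 1 is free -> place at 1.
172 hashes to 2; slot 2 is free -> place at 2.
105 hashes to 3, h2=10; 3 taken -> place at 13.
Table: [-, 936, 172, 343, -, -, -, 993, -, -, 707, 470, 794, 105, 133, -, 972]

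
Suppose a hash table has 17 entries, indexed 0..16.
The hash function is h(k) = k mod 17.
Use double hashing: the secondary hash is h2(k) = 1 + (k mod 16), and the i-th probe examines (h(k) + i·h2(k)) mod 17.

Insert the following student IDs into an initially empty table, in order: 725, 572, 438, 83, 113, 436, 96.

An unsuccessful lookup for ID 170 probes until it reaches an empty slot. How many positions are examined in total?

3

725 hashes to 11; slot 11 is free -> place at 11.
572 hashes to 11, h2=13; 11 taken -> place at 7.
438 hashes to 13; slot 13 is free -> place at 13.
83 hashes to 15; slot 15 is free -> place at 15.
113 hashes to 11, h2=2; 11,13,15 taken -> place at 0.
436 hashes to 11, h2=5; 11 taken -> place at 16.
96 hashes to 11, h2=1; 11 taken -> place at 12.
Table: [113, ∅, ∅, ∅, ∅, ∅, ∅, 572, ∅, ∅, ∅, 725, 96, 438, ∅, 83, 436]
Lookup 170: h=0, h2=11, probe 0,11,5 → slot 5 empty, not found.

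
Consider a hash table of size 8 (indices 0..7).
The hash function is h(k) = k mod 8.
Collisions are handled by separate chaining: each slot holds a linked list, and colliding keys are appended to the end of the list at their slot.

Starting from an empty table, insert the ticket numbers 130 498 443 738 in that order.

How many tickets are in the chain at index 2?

3

Insert 130: h=2, bucket 2 empty → new chain.
Insert 498: h=2, bucket 2 nonempty → append to chain.
Insert 443: h=3, bucket 3 empty → new chain.
Insert 738: h=2, bucket 2 nonempty → append to chain.
Final buckets:
0: —
1: —
2: 130 -> 498 -> 738
3: 443
4: —
5: —
6: —
7: —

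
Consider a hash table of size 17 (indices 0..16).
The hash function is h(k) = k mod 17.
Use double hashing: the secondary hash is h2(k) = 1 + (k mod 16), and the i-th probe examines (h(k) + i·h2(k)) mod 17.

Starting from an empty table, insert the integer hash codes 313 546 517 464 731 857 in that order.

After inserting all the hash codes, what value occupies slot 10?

857

313: h=7 => slot 7
546: h=2 => slot 2
517: h=7, h2=6, probe 7,13 => slot 13
464: h=5 => slot 5
731: h=0 => slot 0
857: h=7, h2=10, probe 7,0,10 => slot 10
Table: [731, —, 546, —, —, 464, —, 313, —, —, 857, —, —, 517, —, —, —]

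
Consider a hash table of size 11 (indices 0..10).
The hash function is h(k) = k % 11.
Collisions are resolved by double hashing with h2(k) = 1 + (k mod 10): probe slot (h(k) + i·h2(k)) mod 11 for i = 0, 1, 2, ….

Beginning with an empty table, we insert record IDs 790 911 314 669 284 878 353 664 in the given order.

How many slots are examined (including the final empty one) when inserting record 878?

790 hashes to 9; slot 9 is free → place at 9.
911 hashes to 9, h2=2; 9 taken → place at 0.
314 hashes to 6; slot 6 is free → place at 6.
669 hashes to 9, h2=10; 9 taken → place at 8.
284 hashes to 9, h2=5; 9 taken → place at 3.
878 hashes to 9, h2=9; 9 taken → place at 7.
353 hashes to 1; slot 1 is free → place at 1.
664 hashes to 4; slot 4 is free → place at 4.
Table: [911, 353, ., 284, 664, ., 314, 878, 669, 790, .]

2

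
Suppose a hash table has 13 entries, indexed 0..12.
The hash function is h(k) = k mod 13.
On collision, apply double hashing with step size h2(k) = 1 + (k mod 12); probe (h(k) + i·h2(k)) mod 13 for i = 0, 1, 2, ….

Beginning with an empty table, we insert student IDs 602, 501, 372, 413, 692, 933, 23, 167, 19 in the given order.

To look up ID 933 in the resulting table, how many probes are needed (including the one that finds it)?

602: h=4 → slot 4
501: h=7 → slot 7
372: h=8 → slot 8
413: h=10 → slot 10
692: h=3 → slot 3
933: h=10, h2=10, probe 10,7,4,1 → slot 1
23: h=10, h2=12, probe 10,9 → slot 9
167: h=11 → slot 11
19: h=6 → slot 6
Table: [∅, 933, ∅, 692, 602, ∅, 19, 501, 372, 23, 413, 167, ∅]
Lookup 933: h=10, h2=10, probe 10,7,4,1 → found at 1.

4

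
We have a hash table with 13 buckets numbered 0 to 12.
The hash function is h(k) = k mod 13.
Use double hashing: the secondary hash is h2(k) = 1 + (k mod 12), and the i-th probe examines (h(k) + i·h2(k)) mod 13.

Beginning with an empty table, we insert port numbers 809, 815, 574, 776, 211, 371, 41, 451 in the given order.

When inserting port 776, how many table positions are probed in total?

2

809: h=3 -> slot 3
815: h=9 -> slot 9
574: h=2 -> slot 2
776: h=9, h2=9, probe 9,5 -> slot 5
211: h=3, h2=8, probe 3,11 -> slot 11
371: h=7 -> slot 7
41: h=2, h2=6, probe 2,8 -> slot 8
451: h=9, h2=8, probe 9,4 -> slot 4
Table: [., ., 574, 809, 451, 776, ., 371, 41, 815, ., 211, .]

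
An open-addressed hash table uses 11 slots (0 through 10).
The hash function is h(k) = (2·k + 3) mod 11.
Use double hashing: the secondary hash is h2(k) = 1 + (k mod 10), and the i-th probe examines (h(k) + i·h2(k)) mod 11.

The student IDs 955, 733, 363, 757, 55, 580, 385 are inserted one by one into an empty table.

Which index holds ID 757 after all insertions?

Insert 955: h=10, slot 10 empty -> index 10.
Insert 733: h=6, slot 6 empty -> index 6.
Insert 363: h=3, slot 3 empty -> index 3.
Insert 757: h=10, h2=8, slot 10 occupied -> index 7.
Insert 55: h=3, h2=6, slot 3 occupied -> index 9.
Insert 580: h=8, slot 8 empty -> index 8.
Insert 385: h=3, h2=6, slots 3,9 occupied -> index 4.
Table: [_, _, _, 363, 385, _, 733, 757, 580, 55, 955]

7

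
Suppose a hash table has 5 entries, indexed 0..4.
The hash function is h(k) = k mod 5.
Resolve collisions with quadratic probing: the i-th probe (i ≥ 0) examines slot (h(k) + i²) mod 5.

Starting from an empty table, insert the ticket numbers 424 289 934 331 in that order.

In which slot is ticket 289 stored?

0

Insert 424: h=4, slot 4 empty => index 4.
Insert 289: h=4, slot 4 occupied => index 0.
Insert 934: h=4, slots 4,0 occupied => index 3.
Insert 331: h=1, slot 1 empty => index 1.
Table: [289, 331, ∅, 934, 424]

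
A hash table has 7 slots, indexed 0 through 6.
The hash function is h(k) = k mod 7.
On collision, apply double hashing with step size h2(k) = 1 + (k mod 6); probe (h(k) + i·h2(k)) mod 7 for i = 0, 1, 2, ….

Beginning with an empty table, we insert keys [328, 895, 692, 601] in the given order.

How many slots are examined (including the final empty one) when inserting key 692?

Insert 328: h=6, slot 6 empty → index 6.
Insert 895: h=6, h2=2, slot 6 occupied → index 1.
Insert 692: h=6, h2=3, slot 6 occupied → index 2.
Insert 601: h=6, h2=2, slots 6,1 occupied → index 3.
Table: [∅, 895, 692, 601, ∅, ∅, 328]

2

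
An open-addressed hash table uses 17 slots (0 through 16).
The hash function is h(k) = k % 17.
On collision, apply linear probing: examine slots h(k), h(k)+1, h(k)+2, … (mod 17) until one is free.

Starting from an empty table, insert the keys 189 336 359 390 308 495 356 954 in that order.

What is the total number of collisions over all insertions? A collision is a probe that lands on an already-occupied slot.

189: h=2 => slot 2
336: h=13 => slot 13
359: h=2, probe 2,3 => slot 3
390: h=16 => slot 16
308: h=2, probe 2,3,4 => slot 4
495: h=2, probe 2,3,4,5 => slot 5
356: h=16, probe 16,0 => slot 0
954: h=2, probe 2,3,4,5,6 => slot 6
Table: [356, ., 189, 359, 308, 495, 954, ., ., ., ., ., ., 336, ., ., 390]

11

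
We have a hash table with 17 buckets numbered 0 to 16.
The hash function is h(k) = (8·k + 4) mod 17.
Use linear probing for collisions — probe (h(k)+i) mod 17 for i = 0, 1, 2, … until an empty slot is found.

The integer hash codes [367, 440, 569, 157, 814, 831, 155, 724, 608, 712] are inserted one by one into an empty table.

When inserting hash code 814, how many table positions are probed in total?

Insert 367: h=16, slot 16 empty -> index 16.
Insert 440: h=5, slot 5 empty -> index 5.
Insert 569: h=0, slot 0 empty -> index 0.
Insert 157: h=2, slot 2 empty -> index 2.
Insert 814: h=5, slot 5 occupied -> index 6.
Insert 831: h=5, slots 5,6 occupied -> index 7.
Insert 155: h=3, slot 3 empty -> index 3.
Insert 724: h=16, slots 16,0 occupied -> index 1.
Insert 608: h=6, slots 6,7 occupied -> index 8.
Insert 712: h=5, slots 5,6,7,8 occupied -> index 9.
Table: [569, 724, 157, 155, ∅, 440, 814, 831, 608, 712, ∅, ∅, ∅, ∅, ∅, ∅, 367]

2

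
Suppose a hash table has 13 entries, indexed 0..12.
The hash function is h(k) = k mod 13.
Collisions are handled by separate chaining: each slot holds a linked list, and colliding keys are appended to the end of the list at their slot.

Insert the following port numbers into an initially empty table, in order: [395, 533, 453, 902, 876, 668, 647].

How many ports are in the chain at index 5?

Insert 395: h=5, bucket 5 empty -> new chain.
Insert 533: h=0, bucket 0 empty -> new chain.
Insert 453: h=11, bucket 11 empty -> new chain.
Insert 902: h=5, bucket 5 nonempty -> append to chain.
Insert 876: h=5, bucket 5 nonempty -> append to chain.
Insert 668: h=5, bucket 5 nonempty -> append to chain.
Insert 647: h=10, bucket 10 empty -> new chain.
Final buckets:
0: 533
1: ∅
2: ∅
3: ∅
4: ∅
5: 395 -> 902 -> 876 -> 668
6: ∅
7: ∅
8: ∅
9: ∅
10: 647
11: 453
12: ∅

4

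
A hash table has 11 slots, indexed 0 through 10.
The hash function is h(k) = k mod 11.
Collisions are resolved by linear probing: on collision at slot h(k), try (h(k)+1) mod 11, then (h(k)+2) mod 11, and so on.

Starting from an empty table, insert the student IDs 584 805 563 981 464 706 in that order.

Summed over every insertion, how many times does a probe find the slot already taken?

584 hashes to 1; slot 1 is free → place at 1.
805 hashes to 2; slot 2 is free → place at 2.
563 hashes to 2; 2 taken → place at 3.
981 hashes to 2; 2,3 taken → place at 4.
464 hashes to 2; 2,3,4 taken → place at 5.
706 hashes to 2; 2,3,4,5 taken → place at 6.
Table: [-, 584, 805, 563, 981, 464, 706, -, -, -, -]

10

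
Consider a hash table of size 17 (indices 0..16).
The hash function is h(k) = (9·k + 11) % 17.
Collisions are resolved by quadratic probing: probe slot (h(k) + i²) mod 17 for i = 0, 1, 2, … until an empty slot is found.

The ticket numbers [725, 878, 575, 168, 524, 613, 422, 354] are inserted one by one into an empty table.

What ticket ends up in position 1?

725 hashes to 8; slot 8 is free => place at 8.
878 hashes to 8; 8 taken => place at 9.
575 hashes to 1; slot 1 is free => place at 1.
168 hashes to 10; slot 10 is free => place at 10.
524 hashes to 1; 1 taken => place at 2.
613 hashes to 3; slot 3 is free => place at 3.
422 hashes to 1; 1,2 taken => place at 5.
354 hashes to 1; 1,2,5,10 taken => place at 0.
Table: [354, 575, 524, 613, -, 422, -, -, 725, 878, 168, -, -, -, -, -, -]

575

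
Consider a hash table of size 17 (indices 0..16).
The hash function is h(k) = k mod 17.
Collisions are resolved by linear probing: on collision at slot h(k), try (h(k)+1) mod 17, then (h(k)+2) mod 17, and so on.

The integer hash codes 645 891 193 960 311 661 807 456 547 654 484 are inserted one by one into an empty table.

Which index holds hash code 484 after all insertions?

11

645 hashes to 16; slot 16 is free => place at 16.
891 hashes to 7; slot 7 is free => place at 7.
193 hashes to 6; slot 6 is free => place at 6.
960 hashes to 8; slot 8 is free => place at 8.
311 hashes to 5; slot 5 is free => place at 5.
661 hashes to 15; slot 15 is free => place at 15.
807 hashes to 8; 8 taken => place at 9.
456 hashes to 14; slot 14 is free => place at 14.
547 hashes to 3; slot 3 is free => place at 3.
654 hashes to 8; 8,9 taken => place at 10.
484 hashes to 8; 8,9,10 taken => place at 11.
Table: [-, -, -, 547, -, 311, 193, 891, 960, 807, 654, 484, -, -, 456, 661, 645]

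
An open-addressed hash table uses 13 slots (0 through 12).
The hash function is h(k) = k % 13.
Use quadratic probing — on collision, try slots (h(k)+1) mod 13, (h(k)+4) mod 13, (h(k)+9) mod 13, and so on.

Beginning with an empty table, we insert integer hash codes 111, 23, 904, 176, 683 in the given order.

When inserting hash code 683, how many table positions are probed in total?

4

111: h=7 → slot 7
23: h=10 → slot 10
904: h=7, probe 7,8 → slot 8
176: h=7, probe 7,8,11 → slot 11
683: h=7, probe 7,8,11,3 → slot 3
Table: [_, _, _, 683, _, _, _, 111, 904, _, 23, 176, _]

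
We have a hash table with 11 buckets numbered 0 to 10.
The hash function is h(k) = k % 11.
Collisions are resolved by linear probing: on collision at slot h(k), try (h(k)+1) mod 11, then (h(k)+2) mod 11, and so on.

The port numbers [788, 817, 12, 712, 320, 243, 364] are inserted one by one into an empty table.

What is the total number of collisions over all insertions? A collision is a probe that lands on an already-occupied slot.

788 hashes to 7; slot 7 is free -> place at 7.
817 hashes to 3; slot 3 is free -> place at 3.
12 hashes to 1; slot 1 is free -> place at 1.
712 hashes to 8; slot 8 is free -> place at 8.
320 hashes to 1; 1 taken -> place at 2.
243 hashes to 1; 1,2,3 taken -> place at 4.
364 hashes to 1; 1,2,3,4 taken -> place at 5.
Table: [—, 12, 320, 817, 243, 364, —, 788, 712, —, —]

8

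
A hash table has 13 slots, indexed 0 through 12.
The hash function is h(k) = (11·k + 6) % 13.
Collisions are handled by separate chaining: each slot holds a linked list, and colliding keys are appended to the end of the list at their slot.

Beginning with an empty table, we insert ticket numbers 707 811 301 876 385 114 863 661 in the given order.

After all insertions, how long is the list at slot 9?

Insert 707: h=9, bucket 9 empty → new chain.
Insert 811: h=9, bucket 9 nonempty → append to chain.
Insert 301: h=2, bucket 2 empty → new chain.
Insert 876: h=9, bucket 9 nonempty → append to chain.
Insert 385: h=3, bucket 3 empty → new chain.
Insert 114: h=12, bucket 12 empty → new chain.
Insert 863: h=9, bucket 9 nonempty → append to chain.
Insert 661: h=10, bucket 10 empty → new chain.
Final buckets:
0: _
1: _
2: 301
3: 385
4: _
5: _
6: _
7: _
8: _
9: 707 -> 811 -> 876 -> 863
10: 661
11: _
12: 114

4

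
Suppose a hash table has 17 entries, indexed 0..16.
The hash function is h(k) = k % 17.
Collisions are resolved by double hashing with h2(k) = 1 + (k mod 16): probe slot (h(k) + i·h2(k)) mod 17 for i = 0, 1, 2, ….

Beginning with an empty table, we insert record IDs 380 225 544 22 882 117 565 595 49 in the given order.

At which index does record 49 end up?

380 hashes to 6; slot 6 is free => place at 6.
225 hashes to 4; slot 4 is free => place at 4.
544 hashes to 0; slot 0 is free => place at 0.
22 hashes to 5; slot 5 is free => place at 5.
882 hashes to 15; slot 15 is free => place at 15.
117 hashes to 15, h2=6; 15,4 taken => place at 10.
565 hashes to 4, h2=6; 4,10 taken => place at 16.
595 hashes to 0, h2=4; 0,4 taken => place at 8.
49 hashes to 15, h2=2; 15,0 taken => place at 2.
Table: [544, ., 49, ., 225, 22, 380, ., 595, ., 117, ., ., ., ., 882, 565]

2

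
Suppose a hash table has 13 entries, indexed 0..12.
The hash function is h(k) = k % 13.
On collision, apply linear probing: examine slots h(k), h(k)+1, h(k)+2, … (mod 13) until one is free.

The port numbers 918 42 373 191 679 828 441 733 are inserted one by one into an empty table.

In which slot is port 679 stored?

4

918 hashes to 8; slot 8 is free -> place at 8.
42 hashes to 3; slot 3 is free -> place at 3.
373 hashes to 9; slot 9 is free -> place at 9.
191 hashes to 9; 9 taken -> place at 10.
679 hashes to 3; 3 taken -> place at 4.
828 hashes to 9; 9,10 taken -> place at 11.
441 hashes to 12; slot 12 is free -> place at 12.
733 hashes to 5; slot 5 is free -> place at 5.
Table: [., ., ., 42, 679, 733, ., ., 918, 373, 191, 828, 441]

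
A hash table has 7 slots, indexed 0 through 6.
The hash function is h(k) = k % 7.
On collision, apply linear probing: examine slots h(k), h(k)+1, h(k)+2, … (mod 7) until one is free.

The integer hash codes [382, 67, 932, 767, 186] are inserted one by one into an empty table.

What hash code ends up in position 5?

67

382: h=4 → slot 4
67: h=4, probe 4,5 → slot 5
932: h=1 → slot 1
767: h=4, probe 4,5,6 → slot 6
186: h=4, probe 4,5,6,0 → slot 0
Table: [186, 932, ∅, ∅, 382, 67, 767]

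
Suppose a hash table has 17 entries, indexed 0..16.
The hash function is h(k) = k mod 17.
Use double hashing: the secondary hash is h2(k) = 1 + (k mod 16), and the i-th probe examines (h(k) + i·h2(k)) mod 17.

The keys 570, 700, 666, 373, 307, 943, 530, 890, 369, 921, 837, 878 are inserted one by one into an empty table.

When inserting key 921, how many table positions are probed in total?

2

570: h=9 -> slot 9
700: h=3 -> slot 3
666: h=3, h2=11, probe 3,14 -> slot 14
373: h=16 -> slot 16
307: h=1 -> slot 1
943: h=8 -> slot 8
530: h=3, h2=3, probe 3,6 -> slot 6
890: h=6, h2=11, probe 6,0 -> slot 0
369: h=12 -> slot 12
921: h=3, h2=10, probe 3,13 -> slot 13
837: h=4 -> slot 4
878: h=11 -> slot 11
Table: [890, 307, -, 700, 837, -, 530, -, 943, 570, -, 878, 369, 921, 666, -, 373]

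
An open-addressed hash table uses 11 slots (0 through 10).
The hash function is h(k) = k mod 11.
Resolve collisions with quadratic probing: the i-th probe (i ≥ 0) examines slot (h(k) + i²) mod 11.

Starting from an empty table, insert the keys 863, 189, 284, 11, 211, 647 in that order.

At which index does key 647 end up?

Insert 863: h=5, slot 5 empty → index 5.
Insert 189: h=2, slot 2 empty → index 2.
Insert 284: h=9, slot 9 empty → index 9.
Insert 11: h=0, slot 0 empty → index 0.
Insert 211: h=2, slot 2 occupied → index 3.
Insert 647: h=9, slot 9 occupied → index 10.
Table: [11, ∅, 189, 211, ∅, 863, ∅, ∅, ∅, 284, 647]

10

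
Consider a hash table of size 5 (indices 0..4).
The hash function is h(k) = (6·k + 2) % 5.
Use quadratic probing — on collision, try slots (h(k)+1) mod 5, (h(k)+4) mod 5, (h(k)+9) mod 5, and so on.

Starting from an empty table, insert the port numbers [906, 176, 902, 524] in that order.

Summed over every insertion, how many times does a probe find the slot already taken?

906: h=3 -> slot 3
176: h=3, probe 3,4 -> slot 4
902: h=4, probe 4,0 -> slot 0
524: h=1 -> slot 1
Table: [902, 524, —, 906, 176]

2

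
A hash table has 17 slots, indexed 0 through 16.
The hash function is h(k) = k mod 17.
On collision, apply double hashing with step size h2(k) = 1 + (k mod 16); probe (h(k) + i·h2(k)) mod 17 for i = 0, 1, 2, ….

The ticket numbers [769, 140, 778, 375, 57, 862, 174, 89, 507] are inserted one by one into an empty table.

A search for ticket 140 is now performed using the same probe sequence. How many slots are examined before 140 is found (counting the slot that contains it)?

769: h=4 => slot 4
140: h=4, h2=13, probe 4,0 => slot 0
778: h=13 => slot 13
375: h=1 => slot 1
57: h=6 => slot 6
862: h=12 => slot 12
174: h=4, h2=15, probe 4,2 => slot 2
89: h=4, h2=10, probe 4,14 => slot 14
507: h=14, h2=12, probe 14,9 => slot 9
Table: [140, 375, 174, —, 769, —, 57, —, —, 507, —, —, 862, 778, 89, —, —]
Lookup 140: h=4, h2=13, probe 4,0 → found at 0.

2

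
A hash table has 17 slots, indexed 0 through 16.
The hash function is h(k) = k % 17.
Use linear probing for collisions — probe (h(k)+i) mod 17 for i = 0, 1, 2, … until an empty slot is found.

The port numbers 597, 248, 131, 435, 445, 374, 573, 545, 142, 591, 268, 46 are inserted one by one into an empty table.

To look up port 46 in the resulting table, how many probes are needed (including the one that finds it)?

5

597 hashes to 2; slot 2 is free => place at 2.
248 hashes to 10; slot 10 is free => place at 10.
131 hashes to 12; slot 12 is free => place at 12.
435 hashes to 10; 10 taken => place at 11.
445 hashes to 3; slot 3 is free => place at 3.
374 hashes to 0; slot 0 is free => place at 0.
573 hashes to 12; 12 taken => place at 13.
545 hashes to 1; slot 1 is free => place at 1.
142 hashes to 6; slot 6 is free => place at 6.
591 hashes to 13; 13 taken => place at 14.
268 hashes to 13; 13,14 taken => place at 15.
46 hashes to 12; 12,13,14,15 taken => place at 16.
Table: [374, 545, 597, 445, ∅, ∅, 142, ∅, ∅, ∅, 248, 435, 131, 573, 591, 268, 46]
Lookup 46: h=12, probe 12,13,14,15,16 → found at 16.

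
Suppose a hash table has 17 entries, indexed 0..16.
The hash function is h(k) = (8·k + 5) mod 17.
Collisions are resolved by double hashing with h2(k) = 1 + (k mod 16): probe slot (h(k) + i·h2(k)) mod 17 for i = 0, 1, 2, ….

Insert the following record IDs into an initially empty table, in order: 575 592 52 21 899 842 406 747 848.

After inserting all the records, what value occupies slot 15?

575

575: h=15 -> slot 15
592: h=15, h2=1, probe 15,16 -> slot 16
52: h=13 -> slot 13
21: h=3 -> slot 3
899: h=6 -> slot 6
842: h=9 -> slot 9
406: h=6, h2=7, probe 6,13,3,10 -> slot 10
747: h=14 -> slot 14
848: h=6, h2=1, probe 6,7 -> slot 7
Table: [∅, ∅, ∅, 21, ∅, ∅, 899, 848, ∅, 842, 406, ∅, ∅, 52, 747, 575, 592]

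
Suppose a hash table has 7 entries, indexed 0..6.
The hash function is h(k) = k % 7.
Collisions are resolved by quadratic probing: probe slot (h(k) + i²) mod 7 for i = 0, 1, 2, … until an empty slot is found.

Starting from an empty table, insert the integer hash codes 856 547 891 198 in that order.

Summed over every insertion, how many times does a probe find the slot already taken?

3

856 hashes to 2; slot 2 is free => place at 2.
547 hashes to 1; slot 1 is free => place at 1.
891 hashes to 2; 2 taken => place at 3.
198 hashes to 2; 2,3 taken => place at 6.
Table: [_, 547, 856, 891, _, _, 198]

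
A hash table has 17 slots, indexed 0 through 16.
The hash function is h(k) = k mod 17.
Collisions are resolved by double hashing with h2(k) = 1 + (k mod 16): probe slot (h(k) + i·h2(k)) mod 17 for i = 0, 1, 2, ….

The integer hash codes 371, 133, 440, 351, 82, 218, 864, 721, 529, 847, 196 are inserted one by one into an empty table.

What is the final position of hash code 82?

Insert 371: h=14, slot 14 empty → index 14.
Insert 133: h=14, h2=6, slot 14 occupied → index 3.
Insert 440: h=15, slot 15 empty → index 15.
Insert 351: h=11, slot 11 empty → index 11.
Insert 82: h=14, h2=3, slot 14 occupied → index 0.
Insert 218: h=14, h2=11, slot 14 occupied → index 8.
Insert 864: h=14, h2=1, slots 14,15 occupied → index 16.
Insert 721: h=7, slot 7 empty → index 7.
Insert 529: h=2, slot 2 empty → index 2.
Insert 847: h=14, h2=16, slot 14 occupied → index 13.
Insert 196: h=9, slot 9 empty → index 9.
Table: [82, -, 529, 133, -, -, -, 721, 218, 196, -, 351, -, 847, 371, 440, 864]

0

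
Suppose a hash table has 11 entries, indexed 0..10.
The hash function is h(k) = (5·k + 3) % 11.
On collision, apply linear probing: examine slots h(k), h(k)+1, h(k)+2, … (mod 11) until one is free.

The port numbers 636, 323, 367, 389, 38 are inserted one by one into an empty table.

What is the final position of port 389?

Insert 636: h=4, slot 4 empty → index 4.
Insert 323: h=1, slot 1 empty → index 1.
Insert 367: h=1, slot 1 occupied → index 2.
Insert 389: h=1, slots 1,2 occupied → index 3.
Insert 38: h=6, slot 6 empty → index 6.
Table: [-, 323, 367, 389, 636, -, 38, -, -, -, -]

3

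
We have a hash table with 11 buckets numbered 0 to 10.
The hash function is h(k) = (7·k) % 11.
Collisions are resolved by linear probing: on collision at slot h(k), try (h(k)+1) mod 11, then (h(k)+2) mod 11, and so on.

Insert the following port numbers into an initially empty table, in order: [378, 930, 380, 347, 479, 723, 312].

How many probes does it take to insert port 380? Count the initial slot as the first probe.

378 hashes to 6; slot 6 is free → place at 6.
930 hashes to 9; slot 9 is free → place at 9.
380 hashes to 9; 9 taken → place at 10.
347 hashes to 9; 9,10 taken → place at 0.
479 hashes to 9; 9,10,0 taken → place at 1.
723 hashes to 1; 1 taken → place at 2.
312 hashes to 6; 6 taken → place at 7.
Table: [347, 479, 723, -, -, -, 378, 312, -, 930, 380]

2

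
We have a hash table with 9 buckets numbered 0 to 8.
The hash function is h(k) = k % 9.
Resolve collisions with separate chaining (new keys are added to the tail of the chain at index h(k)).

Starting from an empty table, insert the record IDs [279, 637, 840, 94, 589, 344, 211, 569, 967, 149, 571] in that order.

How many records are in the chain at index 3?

1

Insert 279: h=0, bucket 0 empty -> new chain.
Insert 637: h=7, bucket 7 empty -> new chain.
Insert 840: h=3, bucket 3 empty -> new chain.
Insert 94: h=4, bucket 4 empty -> new chain.
Insert 589: h=4, bucket 4 nonempty -> append to chain.
Insert 344: h=2, bucket 2 empty -> new chain.
Insert 211: h=4, bucket 4 nonempty -> append to chain.
Insert 569: h=2, bucket 2 nonempty -> append to chain.
Insert 967: h=4, bucket 4 nonempty -> append to chain.
Insert 149: h=5, bucket 5 empty -> new chain.
Insert 571: h=4, bucket 4 nonempty -> append to chain.
Final buckets:
0: 279
1: .
2: 344 -> 569
3: 840
4: 94 -> 589 -> 211 -> 967 -> 571
5: 149
6: .
7: 637
8: .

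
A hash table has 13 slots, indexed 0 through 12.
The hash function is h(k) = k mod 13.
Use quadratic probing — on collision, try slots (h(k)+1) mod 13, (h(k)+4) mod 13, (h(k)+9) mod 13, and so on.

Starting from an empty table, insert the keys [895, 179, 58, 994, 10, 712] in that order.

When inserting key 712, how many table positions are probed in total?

5

Insert 895: h=11, slot 11 empty -> index 11.
Insert 179: h=10, slot 10 empty -> index 10.
Insert 58: h=6, slot 6 empty -> index 6.
Insert 994: h=6, slot 6 occupied -> index 7.
Insert 10: h=10, slots 10,11 occupied -> index 1.
Insert 712: h=10, slots 10,11,1,6 occupied -> index 0.
Table: [712, 10, -, -, -, -, 58, 994, -, -, 179, 895, -]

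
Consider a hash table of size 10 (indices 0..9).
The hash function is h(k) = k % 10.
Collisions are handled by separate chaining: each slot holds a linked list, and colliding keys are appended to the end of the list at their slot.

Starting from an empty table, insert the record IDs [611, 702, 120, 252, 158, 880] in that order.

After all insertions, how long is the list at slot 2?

Insert 611: h=1, bucket 1 empty -> new chain.
Insert 702: h=2, bucket 2 empty -> new chain.
Insert 120: h=0, bucket 0 empty -> new chain.
Insert 252: h=2, bucket 2 nonempty -> append to chain.
Insert 158: h=8, bucket 8 empty -> new chain.
Insert 880: h=0, bucket 0 nonempty -> append to chain.
Final buckets:
0: 120 -> 880
1: 611
2: 702 -> 252
3: .
4: .
5: .
6: .
7: .
8: 158
9: .

2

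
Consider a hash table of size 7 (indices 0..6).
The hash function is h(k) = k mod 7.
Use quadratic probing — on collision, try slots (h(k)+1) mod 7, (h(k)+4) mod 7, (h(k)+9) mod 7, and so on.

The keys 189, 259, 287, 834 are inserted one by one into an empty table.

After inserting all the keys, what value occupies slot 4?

287

Insert 189: h=0, slot 0 empty → index 0.
Insert 259: h=0, slot 0 occupied → index 1.
Insert 287: h=0, slots 0,1 occupied → index 4.
Insert 834: h=1, slot 1 occupied → index 2.
Table: [189, 259, 834, -, 287, -, -]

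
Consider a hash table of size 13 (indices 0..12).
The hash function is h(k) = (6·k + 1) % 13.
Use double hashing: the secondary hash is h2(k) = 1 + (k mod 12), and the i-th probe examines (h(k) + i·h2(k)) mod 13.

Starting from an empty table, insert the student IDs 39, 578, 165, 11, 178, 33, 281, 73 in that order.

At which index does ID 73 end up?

5

39 hashes to 1; slot 1 is free => place at 1.
578 hashes to 11; slot 11 is free => place at 11.
165 hashes to 3; slot 3 is free => place at 3.
11 hashes to 2; slot 2 is free => place at 2.
178 hashes to 3, h2=11; 3,1 taken => place at 12.
33 hashes to 4; slot 4 is free => place at 4.
281 hashes to 10; slot 10 is free => place at 10.
73 hashes to 10, h2=2; 10,12,1,3 taken => place at 5.
Table: [-, 39, 11, 165, 33, 73, -, -, -, -, 281, 578, 178]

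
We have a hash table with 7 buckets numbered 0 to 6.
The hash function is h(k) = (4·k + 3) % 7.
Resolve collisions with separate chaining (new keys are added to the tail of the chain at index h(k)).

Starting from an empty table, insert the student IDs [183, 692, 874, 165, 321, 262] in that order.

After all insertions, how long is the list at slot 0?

1

Insert 183: h=0, bucket 0 empty -> new chain.
Insert 692: h=6, bucket 6 empty -> new chain.
Insert 874: h=6, bucket 6 nonempty -> append to chain.
Insert 165: h=5, bucket 5 empty -> new chain.
Insert 321: h=6, bucket 6 nonempty -> append to chain.
Insert 262: h=1, bucket 1 empty -> new chain.
Final buckets:
0: 183
1: 262
2: _
3: _
4: _
5: 165
6: 692 -> 874 -> 321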